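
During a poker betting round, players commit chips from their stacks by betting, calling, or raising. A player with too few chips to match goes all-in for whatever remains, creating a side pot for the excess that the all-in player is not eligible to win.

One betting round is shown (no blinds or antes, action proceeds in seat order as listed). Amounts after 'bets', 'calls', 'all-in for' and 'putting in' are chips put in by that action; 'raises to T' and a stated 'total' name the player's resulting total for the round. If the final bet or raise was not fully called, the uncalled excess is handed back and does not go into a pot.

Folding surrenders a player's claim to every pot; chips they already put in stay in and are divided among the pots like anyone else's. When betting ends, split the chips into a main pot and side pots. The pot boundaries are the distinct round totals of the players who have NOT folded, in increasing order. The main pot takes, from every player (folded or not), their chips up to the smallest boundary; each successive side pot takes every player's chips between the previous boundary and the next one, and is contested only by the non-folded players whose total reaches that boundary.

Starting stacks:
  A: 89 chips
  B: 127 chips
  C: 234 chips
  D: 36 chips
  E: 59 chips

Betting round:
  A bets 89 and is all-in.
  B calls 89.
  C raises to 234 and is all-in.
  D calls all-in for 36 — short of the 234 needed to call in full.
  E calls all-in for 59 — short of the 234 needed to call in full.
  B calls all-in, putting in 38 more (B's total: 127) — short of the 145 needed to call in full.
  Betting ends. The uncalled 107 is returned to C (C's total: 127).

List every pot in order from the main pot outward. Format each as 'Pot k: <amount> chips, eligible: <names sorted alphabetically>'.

Pot 1: 180 chips, eligible: A, B, C, D, E
Pot 2: 92 chips, eligible: A, B, C, E
Pot 3: 90 chips, eligible: A, B, C
Pot 4: 76 chips, eligible: B, C

Derivation:
Contributions (after 107 returned to C): A=89, B=127, C=127, D=36, E=59
Pot levels (distinct totals of non-folded players): 36, 59, 89, 127
Layer 1-36: 36 each from A, B, C, D, E = 36*5 = 180 chips; eligible A, B, C, D, E
Layer 37-59: 23 each from A, B, C, E = 23*4 = 92 chips; eligible A, B, C, E
Layer 60-89: 30 each from A, B, C = 30*3 = 90 chips; eligible A, B, C
Layer 90-127: 38 each from B, C = 38*2 = 76 chips; eligible B, C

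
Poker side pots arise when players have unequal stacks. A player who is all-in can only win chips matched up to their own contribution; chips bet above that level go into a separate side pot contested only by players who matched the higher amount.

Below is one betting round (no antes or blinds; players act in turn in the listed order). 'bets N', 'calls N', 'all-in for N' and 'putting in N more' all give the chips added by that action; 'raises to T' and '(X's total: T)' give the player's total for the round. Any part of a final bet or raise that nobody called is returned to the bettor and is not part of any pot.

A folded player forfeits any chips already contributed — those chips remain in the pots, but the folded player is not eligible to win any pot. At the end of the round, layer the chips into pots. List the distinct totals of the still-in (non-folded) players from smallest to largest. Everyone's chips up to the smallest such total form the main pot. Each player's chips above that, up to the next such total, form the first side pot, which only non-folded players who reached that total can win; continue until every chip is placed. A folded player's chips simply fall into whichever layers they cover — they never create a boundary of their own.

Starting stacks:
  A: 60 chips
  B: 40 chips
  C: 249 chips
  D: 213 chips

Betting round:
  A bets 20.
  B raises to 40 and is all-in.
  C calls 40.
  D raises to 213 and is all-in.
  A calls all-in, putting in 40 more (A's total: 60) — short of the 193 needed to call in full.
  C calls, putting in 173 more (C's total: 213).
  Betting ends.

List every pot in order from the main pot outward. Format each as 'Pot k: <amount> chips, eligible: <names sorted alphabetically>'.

Pot 1: 160 chips, eligible: A, B, C, D
Pot 2: 60 chips, eligible: A, C, D
Pot 3: 306 chips, eligible: C, D

Derivation:
Contributions: A=60, B=40, C=213, D=213
Pot levels (distinct totals of non-folded players): 40, 60, 213
Layer 1-40: 40 each from A, B, C, D = 40*4 = 160 chips; eligible A, B, C, D
Layer 41-60: 20 each from A, C, D = 20*3 = 60 chips; eligible A, C, D
Layer 61-213: 153 each from C, D = 153*2 = 306 chips; eligible C, D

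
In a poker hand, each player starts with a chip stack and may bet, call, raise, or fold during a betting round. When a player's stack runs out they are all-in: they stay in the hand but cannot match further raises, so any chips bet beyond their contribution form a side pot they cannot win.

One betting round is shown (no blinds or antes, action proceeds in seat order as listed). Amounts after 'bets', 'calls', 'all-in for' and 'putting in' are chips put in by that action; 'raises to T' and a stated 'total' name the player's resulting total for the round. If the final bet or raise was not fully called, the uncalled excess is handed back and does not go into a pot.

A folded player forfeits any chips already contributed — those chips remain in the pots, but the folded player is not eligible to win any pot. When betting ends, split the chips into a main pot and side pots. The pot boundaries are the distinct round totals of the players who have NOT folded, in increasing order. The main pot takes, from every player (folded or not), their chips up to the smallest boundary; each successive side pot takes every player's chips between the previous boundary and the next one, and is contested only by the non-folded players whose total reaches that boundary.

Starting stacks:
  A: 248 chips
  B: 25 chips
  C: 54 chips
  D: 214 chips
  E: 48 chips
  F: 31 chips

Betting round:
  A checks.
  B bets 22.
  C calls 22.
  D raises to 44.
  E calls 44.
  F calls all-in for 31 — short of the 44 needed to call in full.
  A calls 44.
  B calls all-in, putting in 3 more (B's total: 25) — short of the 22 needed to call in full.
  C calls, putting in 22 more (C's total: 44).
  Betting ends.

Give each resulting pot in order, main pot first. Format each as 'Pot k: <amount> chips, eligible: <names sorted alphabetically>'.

Contributions: A=44, B=25, C=44, D=44, E=44, F=31
Pot levels (distinct totals of non-folded players): 25, 31, 44
Layer 1-25: 25 each from A, B, C, D, E, F = 25*6 = 150 chips; eligible A, B, C, D, E, F
Layer 26-31: 6 each from A, C, D, E, F = 6*5 = 30 chips; eligible A, C, D, E, F
Layer 32-44: 13 each from A, C, D, E = 13*4 = 52 chips; eligible A, C, D, E

Pot 1: 150 chips, eligible: A, B, C, D, E, F
Pot 2: 30 chips, eligible: A, C, D, E, F
Pot 3: 52 chips, eligible: A, C, D, E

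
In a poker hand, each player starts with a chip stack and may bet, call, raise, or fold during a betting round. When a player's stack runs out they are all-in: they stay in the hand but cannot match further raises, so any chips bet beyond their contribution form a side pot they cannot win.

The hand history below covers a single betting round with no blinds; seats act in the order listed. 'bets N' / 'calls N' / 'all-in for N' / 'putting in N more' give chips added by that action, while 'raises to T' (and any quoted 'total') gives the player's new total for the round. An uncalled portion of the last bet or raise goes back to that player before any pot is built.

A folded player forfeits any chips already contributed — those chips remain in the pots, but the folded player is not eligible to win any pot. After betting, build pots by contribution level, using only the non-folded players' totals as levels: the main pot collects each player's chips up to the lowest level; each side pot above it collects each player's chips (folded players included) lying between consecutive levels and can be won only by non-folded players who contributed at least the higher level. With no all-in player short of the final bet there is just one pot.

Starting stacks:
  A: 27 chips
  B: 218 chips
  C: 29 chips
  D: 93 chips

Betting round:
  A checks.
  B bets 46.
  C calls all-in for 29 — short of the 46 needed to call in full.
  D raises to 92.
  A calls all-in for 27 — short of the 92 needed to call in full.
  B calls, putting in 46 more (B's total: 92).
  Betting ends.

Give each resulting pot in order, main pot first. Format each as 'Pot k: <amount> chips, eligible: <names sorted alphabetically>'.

Pot 1: 108 chips, eligible: A, B, C, D
Pot 2: 6 chips, eligible: B, C, D
Pot 3: 126 chips, eligible: B, D

Derivation:
Contributions: A=27, B=92, C=29, D=92
Pot levels (distinct totals of non-folded players): 27, 29, 92
Layer 1-27: 27 each from A, B, C, D = 27*4 = 108 chips; eligible A, B, C, D
Layer 28-29: 2 each from B, C, D = 2*3 = 6 chips; eligible B, C, D
Layer 30-92: 63 each from B, D = 63*2 = 126 chips; eligible B, D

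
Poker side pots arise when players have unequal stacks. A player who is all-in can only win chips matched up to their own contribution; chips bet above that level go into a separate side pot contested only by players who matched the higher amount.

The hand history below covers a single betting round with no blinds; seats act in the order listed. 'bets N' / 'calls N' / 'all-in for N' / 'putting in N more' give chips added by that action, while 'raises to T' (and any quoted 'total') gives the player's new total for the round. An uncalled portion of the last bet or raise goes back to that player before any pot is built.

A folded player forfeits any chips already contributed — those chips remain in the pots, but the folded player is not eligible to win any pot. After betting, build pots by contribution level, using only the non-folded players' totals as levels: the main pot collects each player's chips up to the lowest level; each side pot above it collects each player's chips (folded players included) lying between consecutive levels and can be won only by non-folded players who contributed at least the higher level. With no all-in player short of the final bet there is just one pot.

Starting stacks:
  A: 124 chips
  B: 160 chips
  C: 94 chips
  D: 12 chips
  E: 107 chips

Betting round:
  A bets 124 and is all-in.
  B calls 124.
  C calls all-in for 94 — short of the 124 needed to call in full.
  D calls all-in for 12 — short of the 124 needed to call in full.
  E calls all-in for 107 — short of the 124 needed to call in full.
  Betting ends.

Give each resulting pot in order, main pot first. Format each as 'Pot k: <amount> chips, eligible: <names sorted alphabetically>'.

Pot 1: 60 chips, eligible: A, B, C, D, E
Pot 2: 328 chips, eligible: A, B, C, E
Pot 3: 39 chips, eligible: A, B, E
Pot 4: 34 chips, eligible: A, B

Derivation:
Contributions: A=124, B=124, C=94, D=12, E=107
Pot levels (distinct totals of non-folded players): 12, 94, 107, 124
Layer 1-12: 12 each from A, B, C, D, E = 12*5 = 60 chips; eligible A, B, C, D, E
Layer 13-94: 82 each from A, B, C, E = 82*4 = 328 chips; eligible A, B, C, E
Layer 95-107: 13 each from A, B, E = 13*3 = 39 chips; eligible A, B, E
Layer 108-124: 17 each from A, B = 17*2 = 34 chips; eligible A, B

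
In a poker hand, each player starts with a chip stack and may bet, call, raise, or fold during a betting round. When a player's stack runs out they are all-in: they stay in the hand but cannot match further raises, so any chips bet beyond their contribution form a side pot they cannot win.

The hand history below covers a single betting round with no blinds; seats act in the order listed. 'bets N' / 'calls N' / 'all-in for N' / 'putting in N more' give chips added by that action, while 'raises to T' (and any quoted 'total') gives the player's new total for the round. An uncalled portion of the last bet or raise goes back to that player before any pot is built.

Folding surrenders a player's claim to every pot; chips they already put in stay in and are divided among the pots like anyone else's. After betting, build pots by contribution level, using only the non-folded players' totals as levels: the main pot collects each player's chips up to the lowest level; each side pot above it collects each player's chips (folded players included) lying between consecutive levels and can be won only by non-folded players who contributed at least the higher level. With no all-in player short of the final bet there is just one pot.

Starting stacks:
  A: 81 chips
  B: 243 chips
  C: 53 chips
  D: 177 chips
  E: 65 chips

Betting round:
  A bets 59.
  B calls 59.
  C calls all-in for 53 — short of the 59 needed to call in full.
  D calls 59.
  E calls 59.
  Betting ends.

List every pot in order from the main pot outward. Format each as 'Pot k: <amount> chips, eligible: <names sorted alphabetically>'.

Pot 1: 265 chips, eligible: A, B, C, D, E
Pot 2: 24 chips, eligible: A, B, D, E

Derivation:
Contributions: A=59, B=59, C=53, D=59, E=59
Pot levels (distinct totals of non-folded players): 53, 59
Layer 1-53: 53 each from A, B, C, D, E = 53*5 = 265 chips; eligible A, B, C, D, E
Layer 54-59: 6 each from A, B, D, E = 6*4 = 24 chips; eligible A, B, D, E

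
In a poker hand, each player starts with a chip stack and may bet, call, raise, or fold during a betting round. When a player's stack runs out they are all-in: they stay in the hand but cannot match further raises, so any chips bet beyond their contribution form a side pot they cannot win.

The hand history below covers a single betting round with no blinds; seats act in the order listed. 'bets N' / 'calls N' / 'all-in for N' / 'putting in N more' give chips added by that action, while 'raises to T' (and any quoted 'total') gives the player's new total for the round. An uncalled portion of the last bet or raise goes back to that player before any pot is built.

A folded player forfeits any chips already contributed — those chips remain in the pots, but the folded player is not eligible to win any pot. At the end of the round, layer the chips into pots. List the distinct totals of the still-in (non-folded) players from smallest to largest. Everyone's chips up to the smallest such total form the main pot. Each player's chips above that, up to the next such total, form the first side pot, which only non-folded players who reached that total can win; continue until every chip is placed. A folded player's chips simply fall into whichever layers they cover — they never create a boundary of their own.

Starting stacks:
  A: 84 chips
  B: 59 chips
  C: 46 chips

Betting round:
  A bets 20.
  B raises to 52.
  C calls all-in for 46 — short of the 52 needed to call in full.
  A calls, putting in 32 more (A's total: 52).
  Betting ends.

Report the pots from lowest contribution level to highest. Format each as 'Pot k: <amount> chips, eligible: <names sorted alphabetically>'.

Contributions: A=52, B=52, C=46
Pot levels (distinct totals of non-folded players): 46, 52
Layer 1-46: 46 each from A, B, C = 46*3 = 138 chips; eligible A, B, C
Layer 47-52: 6 each from A, B = 6*2 = 12 chips; eligible A, B

Pot 1: 138 chips, eligible: A, B, C
Pot 2: 12 chips, eligible: A, B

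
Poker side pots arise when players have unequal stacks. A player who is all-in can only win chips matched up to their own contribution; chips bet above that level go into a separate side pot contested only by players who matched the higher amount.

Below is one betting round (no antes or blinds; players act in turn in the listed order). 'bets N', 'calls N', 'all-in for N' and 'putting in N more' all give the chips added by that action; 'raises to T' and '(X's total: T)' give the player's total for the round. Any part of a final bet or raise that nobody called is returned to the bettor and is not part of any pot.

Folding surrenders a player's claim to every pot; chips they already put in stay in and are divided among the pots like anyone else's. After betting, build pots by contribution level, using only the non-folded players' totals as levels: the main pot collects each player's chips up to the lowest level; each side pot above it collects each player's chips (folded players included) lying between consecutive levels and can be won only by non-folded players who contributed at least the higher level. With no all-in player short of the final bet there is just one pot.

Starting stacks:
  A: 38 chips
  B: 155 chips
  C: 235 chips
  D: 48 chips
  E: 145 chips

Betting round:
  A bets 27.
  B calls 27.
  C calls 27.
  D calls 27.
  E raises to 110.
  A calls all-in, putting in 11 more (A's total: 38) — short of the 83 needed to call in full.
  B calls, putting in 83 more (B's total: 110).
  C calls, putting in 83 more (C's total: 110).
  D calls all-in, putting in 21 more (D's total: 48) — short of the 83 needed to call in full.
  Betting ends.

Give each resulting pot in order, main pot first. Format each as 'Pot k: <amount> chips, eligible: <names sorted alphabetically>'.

Pot 1: 190 chips, eligible: A, B, C, D, E
Pot 2: 40 chips, eligible: B, C, D, E
Pot 3: 186 chips, eligible: B, C, E

Derivation:
Contributions: A=38, B=110, C=110, D=48, E=110
Pot levels (distinct totals of non-folded players): 38, 48, 110
Layer 1-38: 38 each from A, B, C, D, E = 38*5 = 190 chips; eligible A, B, C, D, E
Layer 39-48: 10 each from B, C, D, E = 10*4 = 40 chips; eligible B, C, D, E
Layer 49-110: 62 each from B, C, E = 62*3 = 186 chips; eligible B, C, E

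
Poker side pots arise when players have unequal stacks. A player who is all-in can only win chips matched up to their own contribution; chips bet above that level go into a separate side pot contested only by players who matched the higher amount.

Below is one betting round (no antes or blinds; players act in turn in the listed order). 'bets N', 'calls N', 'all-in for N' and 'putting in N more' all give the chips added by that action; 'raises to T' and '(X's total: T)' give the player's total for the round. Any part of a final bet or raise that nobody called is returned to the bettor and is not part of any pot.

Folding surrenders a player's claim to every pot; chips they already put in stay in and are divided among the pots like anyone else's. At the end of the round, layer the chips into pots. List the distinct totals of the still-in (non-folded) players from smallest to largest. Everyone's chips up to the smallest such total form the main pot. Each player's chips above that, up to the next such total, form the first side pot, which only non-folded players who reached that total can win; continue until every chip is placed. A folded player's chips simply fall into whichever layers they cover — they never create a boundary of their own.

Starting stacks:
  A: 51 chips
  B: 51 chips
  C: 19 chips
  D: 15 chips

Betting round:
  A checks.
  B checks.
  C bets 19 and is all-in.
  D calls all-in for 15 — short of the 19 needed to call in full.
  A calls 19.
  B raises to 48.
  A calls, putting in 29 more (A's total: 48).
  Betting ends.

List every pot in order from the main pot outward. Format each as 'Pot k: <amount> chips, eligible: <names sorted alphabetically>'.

Contributions: A=48, B=48, C=19, D=15
Pot levels (distinct totals of non-folded players): 15, 19, 48
Layer 1-15: 15 each from A, B, C, D = 15*4 = 60 chips; eligible A, B, C, D
Layer 16-19: 4 each from A, B, C = 4*3 = 12 chips; eligible A, B, C
Layer 20-48: 29 each from A, B = 29*2 = 58 chips; eligible A, B

Pot 1: 60 chips, eligible: A, B, C, D
Pot 2: 12 chips, eligible: A, B, C
Pot 3: 58 chips, eligible: A, B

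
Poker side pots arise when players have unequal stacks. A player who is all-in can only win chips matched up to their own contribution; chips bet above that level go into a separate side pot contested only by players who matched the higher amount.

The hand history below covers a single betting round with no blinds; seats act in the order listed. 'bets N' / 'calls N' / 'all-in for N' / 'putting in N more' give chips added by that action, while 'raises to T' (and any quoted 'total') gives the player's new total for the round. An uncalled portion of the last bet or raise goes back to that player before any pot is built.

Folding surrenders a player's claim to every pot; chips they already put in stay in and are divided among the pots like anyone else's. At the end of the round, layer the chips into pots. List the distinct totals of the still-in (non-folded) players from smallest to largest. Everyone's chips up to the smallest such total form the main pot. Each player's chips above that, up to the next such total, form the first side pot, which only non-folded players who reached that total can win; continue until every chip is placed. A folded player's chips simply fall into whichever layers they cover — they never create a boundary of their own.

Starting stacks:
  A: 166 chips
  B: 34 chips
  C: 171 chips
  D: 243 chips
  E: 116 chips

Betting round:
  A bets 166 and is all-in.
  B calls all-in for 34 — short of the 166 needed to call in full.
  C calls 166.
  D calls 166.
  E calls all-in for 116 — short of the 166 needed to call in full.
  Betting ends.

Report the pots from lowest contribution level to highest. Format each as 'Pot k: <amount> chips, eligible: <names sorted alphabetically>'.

Pot 1: 170 chips, eligible: A, B, C, D, E
Pot 2: 328 chips, eligible: A, C, D, E
Pot 3: 150 chips, eligible: A, C, D

Derivation:
Contributions: A=166, B=34, C=166, D=166, E=116
Pot levels (distinct totals of non-folded players): 34, 116, 166
Layer 1-34: 34 each from A, B, C, D, E = 34*5 = 170 chips; eligible A, B, C, D, E
Layer 35-116: 82 each from A, C, D, E = 82*4 = 328 chips; eligible A, C, D, E
Layer 117-166: 50 each from A, C, D = 50*3 = 150 chips; eligible A, C, D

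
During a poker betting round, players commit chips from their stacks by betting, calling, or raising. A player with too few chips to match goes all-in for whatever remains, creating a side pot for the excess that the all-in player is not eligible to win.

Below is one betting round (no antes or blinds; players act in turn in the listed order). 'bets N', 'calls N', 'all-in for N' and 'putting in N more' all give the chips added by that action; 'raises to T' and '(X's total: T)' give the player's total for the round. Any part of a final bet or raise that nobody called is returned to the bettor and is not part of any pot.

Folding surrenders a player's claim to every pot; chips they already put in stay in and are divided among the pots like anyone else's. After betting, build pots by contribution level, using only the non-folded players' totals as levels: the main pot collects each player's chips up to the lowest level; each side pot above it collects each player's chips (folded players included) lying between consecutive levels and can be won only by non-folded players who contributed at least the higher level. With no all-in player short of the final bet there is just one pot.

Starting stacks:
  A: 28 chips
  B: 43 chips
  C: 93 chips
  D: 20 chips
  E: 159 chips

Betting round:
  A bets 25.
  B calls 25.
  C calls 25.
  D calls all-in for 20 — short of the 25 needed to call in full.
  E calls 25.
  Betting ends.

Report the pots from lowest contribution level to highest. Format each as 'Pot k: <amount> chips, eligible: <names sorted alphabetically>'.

Pot 1: 100 chips, eligible: A, B, C, D, E
Pot 2: 20 chips, eligible: A, B, C, E

Derivation:
Contributions: A=25, B=25, C=25, D=20, E=25
Pot levels (distinct totals of non-folded players): 20, 25
Layer 1-20: 20 each from A, B, C, D, E = 20*5 = 100 chips; eligible A, B, C, D, E
Layer 21-25: 5 each from A, B, C, E = 5*4 = 20 chips; eligible A, B, C, E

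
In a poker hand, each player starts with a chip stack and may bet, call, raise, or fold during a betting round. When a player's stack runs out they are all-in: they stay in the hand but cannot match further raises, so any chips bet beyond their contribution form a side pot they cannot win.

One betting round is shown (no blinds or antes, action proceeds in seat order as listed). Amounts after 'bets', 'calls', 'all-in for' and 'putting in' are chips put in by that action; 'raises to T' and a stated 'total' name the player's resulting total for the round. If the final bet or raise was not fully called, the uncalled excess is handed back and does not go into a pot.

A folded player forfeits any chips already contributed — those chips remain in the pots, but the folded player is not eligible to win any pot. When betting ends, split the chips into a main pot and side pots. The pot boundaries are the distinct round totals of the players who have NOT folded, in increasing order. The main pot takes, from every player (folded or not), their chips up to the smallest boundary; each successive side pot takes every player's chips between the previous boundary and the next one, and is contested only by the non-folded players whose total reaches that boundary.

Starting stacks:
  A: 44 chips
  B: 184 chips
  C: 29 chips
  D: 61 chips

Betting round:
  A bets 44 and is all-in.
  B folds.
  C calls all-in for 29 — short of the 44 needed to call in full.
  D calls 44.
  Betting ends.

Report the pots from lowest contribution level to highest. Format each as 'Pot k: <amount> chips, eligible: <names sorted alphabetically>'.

Contributions: A=44, C=29, D=44
Folded: B
Pot levels (distinct totals of non-folded players): 29, 44
Layer 1-29: 29 each from A, C, D = 29*3 = 87 chips; eligible A, C, D
Layer 30-44: 15 each from A, D = 15*2 = 30 chips; eligible A, D

Pot 1: 87 chips, eligible: A, C, D
Pot 2: 30 chips, eligible: A, D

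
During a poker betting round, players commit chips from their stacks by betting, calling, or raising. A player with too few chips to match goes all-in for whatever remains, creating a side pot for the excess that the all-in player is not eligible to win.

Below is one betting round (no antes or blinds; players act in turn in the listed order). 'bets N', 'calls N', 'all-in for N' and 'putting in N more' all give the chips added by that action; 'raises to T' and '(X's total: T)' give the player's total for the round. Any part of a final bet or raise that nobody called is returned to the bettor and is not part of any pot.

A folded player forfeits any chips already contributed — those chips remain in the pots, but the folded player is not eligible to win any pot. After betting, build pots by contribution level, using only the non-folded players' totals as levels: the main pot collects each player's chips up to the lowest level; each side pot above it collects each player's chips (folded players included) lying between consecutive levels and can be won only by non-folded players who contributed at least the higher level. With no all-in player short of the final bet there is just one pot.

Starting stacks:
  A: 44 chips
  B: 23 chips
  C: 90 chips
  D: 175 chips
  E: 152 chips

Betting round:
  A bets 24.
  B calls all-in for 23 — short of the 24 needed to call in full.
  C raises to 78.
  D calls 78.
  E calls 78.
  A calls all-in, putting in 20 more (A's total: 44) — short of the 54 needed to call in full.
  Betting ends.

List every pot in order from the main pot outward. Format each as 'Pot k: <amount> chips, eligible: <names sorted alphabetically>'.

Contributions: A=44, B=23, C=78, D=78, E=78
Pot levels (distinct totals of non-folded players): 23, 44, 78
Layer 1-23: 23 each from A, B, C, D, E = 23*5 = 115 chips; eligible A, B, C, D, E
Layer 24-44: 21 each from A, C, D, E = 21*4 = 84 chips; eligible A, C, D, E
Layer 45-78: 34 each from C, D, E = 34*3 = 102 chips; eligible C, D, E

Pot 1: 115 chips, eligible: A, B, C, D, E
Pot 2: 84 chips, eligible: A, C, D, E
Pot 3: 102 chips, eligible: C, D, E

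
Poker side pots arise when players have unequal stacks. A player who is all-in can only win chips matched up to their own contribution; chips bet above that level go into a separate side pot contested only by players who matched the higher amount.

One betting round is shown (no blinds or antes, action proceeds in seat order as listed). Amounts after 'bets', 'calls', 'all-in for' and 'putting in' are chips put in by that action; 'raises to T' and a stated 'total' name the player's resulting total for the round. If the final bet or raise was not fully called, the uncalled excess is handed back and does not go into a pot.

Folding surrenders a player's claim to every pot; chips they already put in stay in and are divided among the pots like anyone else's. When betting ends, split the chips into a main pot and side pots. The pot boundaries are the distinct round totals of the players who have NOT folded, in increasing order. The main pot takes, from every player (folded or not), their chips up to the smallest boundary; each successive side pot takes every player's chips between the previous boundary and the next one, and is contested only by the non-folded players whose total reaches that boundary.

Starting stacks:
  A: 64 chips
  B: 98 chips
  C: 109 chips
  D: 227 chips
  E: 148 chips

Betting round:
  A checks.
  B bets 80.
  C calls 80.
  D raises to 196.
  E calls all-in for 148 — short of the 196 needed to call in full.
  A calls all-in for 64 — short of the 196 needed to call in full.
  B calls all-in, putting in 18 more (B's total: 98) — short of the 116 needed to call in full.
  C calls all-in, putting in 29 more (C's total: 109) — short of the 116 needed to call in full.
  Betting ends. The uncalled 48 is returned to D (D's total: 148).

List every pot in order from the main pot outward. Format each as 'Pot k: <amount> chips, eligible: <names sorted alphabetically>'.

Contributions (after 48 returned to D): A=64, B=98, C=109, D=148, E=148
Pot levels (distinct totals of non-folded players): 64, 98, 109, 148
Layer 1-64: 64 each from A, B, C, D, E = 64*5 = 320 chips; eligible A, B, C, D, E
Layer 65-98: 34 each from B, C, D, E = 34*4 = 136 chips; eligible B, C, D, E
Layer 99-109: 11 each from C, D, E = 11*3 = 33 chips; eligible C, D, E
Layer 110-148: 39 each from D, E = 39*2 = 78 chips; eligible D, E

Pot 1: 320 chips, eligible: A, B, C, D, E
Pot 2: 136 chips, eligible: B, C, D, E
Pot 3: 33 chips, eligible: C, D, E
Pot 4: 78 chips, eligible: D, E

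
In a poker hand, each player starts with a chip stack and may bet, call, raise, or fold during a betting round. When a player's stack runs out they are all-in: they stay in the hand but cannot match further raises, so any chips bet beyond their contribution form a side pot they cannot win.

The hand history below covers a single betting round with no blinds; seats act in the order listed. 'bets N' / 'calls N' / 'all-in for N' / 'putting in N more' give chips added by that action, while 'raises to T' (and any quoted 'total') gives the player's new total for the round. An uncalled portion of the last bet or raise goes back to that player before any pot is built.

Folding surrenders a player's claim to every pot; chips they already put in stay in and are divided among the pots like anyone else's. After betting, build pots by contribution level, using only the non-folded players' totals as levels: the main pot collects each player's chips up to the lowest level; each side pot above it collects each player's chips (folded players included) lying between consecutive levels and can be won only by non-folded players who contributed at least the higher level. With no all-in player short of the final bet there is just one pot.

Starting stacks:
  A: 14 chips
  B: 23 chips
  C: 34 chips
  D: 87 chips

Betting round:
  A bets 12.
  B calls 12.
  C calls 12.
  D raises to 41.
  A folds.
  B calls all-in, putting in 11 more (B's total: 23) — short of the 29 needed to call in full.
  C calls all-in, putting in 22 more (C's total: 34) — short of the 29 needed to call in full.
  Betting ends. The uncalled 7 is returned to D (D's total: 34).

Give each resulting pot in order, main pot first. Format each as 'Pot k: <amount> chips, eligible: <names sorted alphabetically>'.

Contributions (after 7 returned to D): A=12, B=23, C=34, D=34
Folded: A
Pot levels (distinct totals of non-folded players): 23, 34
Layer 1-23: A 12 + B 23 + C 23 + D 23 = 81 chips; eligible B, C, D
Layer 24-34: 11 each from C, D = 11*2 = 22 chips; eligible C, D

Pot 1: 81 chips, eligible: B, C, D
Pot 2: 22 chips, eligible: C, D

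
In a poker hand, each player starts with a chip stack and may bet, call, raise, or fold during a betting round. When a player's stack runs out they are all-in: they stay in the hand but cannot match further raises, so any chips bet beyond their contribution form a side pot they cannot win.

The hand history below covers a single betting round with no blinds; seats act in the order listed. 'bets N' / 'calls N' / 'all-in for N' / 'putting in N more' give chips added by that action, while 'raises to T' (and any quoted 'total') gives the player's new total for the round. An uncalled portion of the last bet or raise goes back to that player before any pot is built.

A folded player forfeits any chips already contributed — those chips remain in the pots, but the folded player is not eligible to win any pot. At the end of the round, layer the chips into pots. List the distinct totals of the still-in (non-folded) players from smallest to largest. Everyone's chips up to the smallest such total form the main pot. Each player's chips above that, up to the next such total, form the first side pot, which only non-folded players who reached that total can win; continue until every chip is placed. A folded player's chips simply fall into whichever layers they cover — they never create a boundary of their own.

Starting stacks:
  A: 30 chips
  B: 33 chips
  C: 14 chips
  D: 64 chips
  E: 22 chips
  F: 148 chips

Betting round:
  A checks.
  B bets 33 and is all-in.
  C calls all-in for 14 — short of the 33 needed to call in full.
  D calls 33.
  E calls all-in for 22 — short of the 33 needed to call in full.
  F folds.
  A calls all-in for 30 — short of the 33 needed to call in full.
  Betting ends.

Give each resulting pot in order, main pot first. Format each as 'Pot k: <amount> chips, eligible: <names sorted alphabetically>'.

Pot 1: 70 chips, eligible: A, B, C, D, E
Pot 2: 32 chips, eligible: A, B, D, E
Pot 3: 24 chips, eligible: A, B, D
Pot 4: 6 chips, eligible: B, D

Derivation:
Contributions: A=30, B=33, C=14, D=33, E=22
Folded: F
Pot levels (distinct totals of non-folded players): 14, 22, 30, 33
Layer 1-14: 14 each from A, B, C, D, E = 14*5 = 70 chips; eligible A, B, C, D, E
Layer 15-22: 8 each from A, B, D, E = 8*4 = 32 chips; eligible A, B, D, E
Layer 23-30: 8 each from A, B, D = 8*3 = 24 chips; eligible A, B, D
Layer 31-33: 3 each from B, D = 3*2 = 6 chips; eligible B, D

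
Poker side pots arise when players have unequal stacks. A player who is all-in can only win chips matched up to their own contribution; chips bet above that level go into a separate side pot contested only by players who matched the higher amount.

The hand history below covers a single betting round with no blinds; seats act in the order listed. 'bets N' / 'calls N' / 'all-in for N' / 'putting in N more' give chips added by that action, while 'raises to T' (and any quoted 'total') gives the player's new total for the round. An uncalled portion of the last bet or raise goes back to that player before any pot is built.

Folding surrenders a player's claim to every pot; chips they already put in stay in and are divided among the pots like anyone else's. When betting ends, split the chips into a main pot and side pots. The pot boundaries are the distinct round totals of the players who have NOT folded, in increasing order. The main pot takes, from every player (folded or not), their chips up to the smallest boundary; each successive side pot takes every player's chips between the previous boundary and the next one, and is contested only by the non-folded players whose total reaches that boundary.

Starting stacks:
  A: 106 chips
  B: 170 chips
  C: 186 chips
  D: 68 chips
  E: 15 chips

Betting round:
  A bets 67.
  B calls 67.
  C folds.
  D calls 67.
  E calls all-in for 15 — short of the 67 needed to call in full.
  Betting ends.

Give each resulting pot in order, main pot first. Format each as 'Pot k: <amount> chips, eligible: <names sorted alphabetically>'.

Pot 1: 60 chips, eligible: A, B, D, E
Pot 2: 156 chips, eligible: A, B, D

Derivation:
Contributions: A=67, B=67, D=67, E=15
Folded: C
Pot levels (distinct totals of non-folded players): 15, 67
Layer 1-15: 15 each from A, B, D, E = 15*4 = 60 chips; eligible A, B, D, E
Layer 16-67: 52 each from A, B, D = 52*3 = 156 chips; eligible A, B, D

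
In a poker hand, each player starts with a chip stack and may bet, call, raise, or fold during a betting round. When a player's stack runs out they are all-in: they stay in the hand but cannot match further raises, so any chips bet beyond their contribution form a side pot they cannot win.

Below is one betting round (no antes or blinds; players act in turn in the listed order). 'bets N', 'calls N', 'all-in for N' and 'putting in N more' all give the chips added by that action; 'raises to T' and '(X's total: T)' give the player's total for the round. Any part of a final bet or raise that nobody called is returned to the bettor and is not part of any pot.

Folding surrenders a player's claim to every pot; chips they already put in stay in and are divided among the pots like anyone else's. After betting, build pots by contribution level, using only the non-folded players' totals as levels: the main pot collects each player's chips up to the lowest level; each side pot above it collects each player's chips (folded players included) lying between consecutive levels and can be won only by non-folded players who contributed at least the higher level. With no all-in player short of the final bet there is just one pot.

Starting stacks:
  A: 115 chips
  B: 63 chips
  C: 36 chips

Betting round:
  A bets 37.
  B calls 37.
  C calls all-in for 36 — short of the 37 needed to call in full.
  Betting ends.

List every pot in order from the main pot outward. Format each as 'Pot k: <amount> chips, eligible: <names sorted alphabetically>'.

Contributions: A=37, B=37, C=36
Pot levels (distinct totals of non-folded players): 36, 37
Layer 1-36: 36 each from A, B, C = 36*3 = 108 chips; eligible A, B, C
Layer 37-37: 1 each from A, B = 1*2 = 2 chips; eligible A, B

Pot 1: 108 chips, eligible: A, B, C
Pot 2: 2 chips, eligible: A, B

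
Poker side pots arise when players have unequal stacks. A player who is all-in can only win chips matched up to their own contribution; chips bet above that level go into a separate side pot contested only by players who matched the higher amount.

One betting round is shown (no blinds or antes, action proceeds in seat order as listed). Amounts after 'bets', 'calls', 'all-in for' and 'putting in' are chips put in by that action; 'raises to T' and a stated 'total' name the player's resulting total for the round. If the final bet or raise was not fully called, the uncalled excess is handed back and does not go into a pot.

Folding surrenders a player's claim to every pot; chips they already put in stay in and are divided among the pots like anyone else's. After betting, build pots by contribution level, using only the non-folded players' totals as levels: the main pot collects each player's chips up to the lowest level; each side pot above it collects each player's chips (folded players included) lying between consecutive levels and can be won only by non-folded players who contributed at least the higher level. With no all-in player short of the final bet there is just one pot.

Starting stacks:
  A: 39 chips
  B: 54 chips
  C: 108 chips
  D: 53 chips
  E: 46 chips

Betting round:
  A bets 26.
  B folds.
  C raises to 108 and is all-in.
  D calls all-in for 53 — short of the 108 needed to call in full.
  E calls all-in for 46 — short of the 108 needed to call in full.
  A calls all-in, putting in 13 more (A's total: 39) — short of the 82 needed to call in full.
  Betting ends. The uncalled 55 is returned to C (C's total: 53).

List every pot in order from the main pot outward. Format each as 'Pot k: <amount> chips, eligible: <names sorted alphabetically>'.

Contributions (after 55 returned to C): A=39, C=53, D=53, E=46
Folded: B
Pot levels (distinct totals of non-folded players): 39, 46, 53
Layer 1-39: 39 each from A, C, D, E = 39*4 = 156 chips; eligible A, C, D, E
Layer 40-46: 7 each from C, D, E = 7*3 = 21 chips; eligible C, D, E
Layer 47-53: 7 each from C, D = 7*2 = 14 chips; eligible C, D

Pot 1: 156 chips, eligible: A, C, D, E
Pot 2: 21 chips, eligible: C, D, E
Pot 3: 14 chips, eligible: C, D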